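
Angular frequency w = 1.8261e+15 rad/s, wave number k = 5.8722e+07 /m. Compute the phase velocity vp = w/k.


vp = w / k
= 1.8261e+15 / 5.8722e+07
= 3.1097e+07 m/s

3.1097e+07


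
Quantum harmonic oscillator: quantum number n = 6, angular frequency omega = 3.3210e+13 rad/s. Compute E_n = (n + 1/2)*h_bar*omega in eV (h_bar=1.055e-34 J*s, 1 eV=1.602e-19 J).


E = (n + 1/2) * h_bar * omega
= (6 + 0.5) * 1.055e-34 * 3.3210e+13
= 6.5 * 3.5037e-21
= 2.2774e-20 J
= 0.1422 eV

0.1422


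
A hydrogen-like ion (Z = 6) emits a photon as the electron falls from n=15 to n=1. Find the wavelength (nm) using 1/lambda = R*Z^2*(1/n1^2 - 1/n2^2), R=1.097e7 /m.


1/lambda = R * Z^2 * (1/n1^2 - 1/n2^2)
= 1.097e7 * 6^2 * (1/1^2 - 1/15^2)
= 1.097e7 * 36 * (1.0 - 0.004444)
= 3.9316e+08 /m
lambda = 1 / 3.9316e+08
= 2.5435 nm

2.5435


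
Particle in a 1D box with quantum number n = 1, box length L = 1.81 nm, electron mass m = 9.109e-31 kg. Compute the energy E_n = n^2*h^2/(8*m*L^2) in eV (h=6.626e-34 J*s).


E = n^2 * h^2 / (8 * m * L^2)
= 1^2 * (6.626e-34)^2 / (8 * 9.109e-31 * (1.81e-9)^2)
= 1 * 4.3904e-67 / (8 * 9.109e-31 * 3.2761e-18)
= 1.8390e-20 J
= 0.1148 eV

0.1148


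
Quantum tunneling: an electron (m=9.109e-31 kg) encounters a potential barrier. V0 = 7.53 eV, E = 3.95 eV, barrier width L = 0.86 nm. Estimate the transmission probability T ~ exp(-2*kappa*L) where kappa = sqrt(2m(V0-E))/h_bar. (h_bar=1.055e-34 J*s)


V0 - E = 3.58 eV = 5.7352e-19 J
kappa = sqrt(2 * m * (V0-E)) / h_bar
= sqrt(2 * 9.109e-31 * 5.7352e-19) / 1.055e-34
= 9.6888e+09 /m
2*kappa*L = 2 * 9.6888e+09 * 0.86e-9
= 16.6648
T = exp(-16.6648) = 5.788766e-08

5.788766e-08


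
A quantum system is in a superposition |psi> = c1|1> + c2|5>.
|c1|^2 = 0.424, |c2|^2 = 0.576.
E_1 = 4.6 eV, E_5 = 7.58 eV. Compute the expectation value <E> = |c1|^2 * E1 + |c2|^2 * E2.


<E> = |c1|^2 * E1 + |c2|^2 * E2
= 0.424 * 4.6 + 0.576 * 7.58
= 1.9504 + 4.3661
= 6.3165 eV

6.3165


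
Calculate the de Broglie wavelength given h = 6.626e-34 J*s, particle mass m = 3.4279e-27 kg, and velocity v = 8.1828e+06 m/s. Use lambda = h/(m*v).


lambda = h / (m * v)
= 6.626e-34 / (3.4279e-27 * 8.1828e+06)
= 6.626e-34 / 2.8050e-20
= 2.3622e-14 m

2.3622e-14


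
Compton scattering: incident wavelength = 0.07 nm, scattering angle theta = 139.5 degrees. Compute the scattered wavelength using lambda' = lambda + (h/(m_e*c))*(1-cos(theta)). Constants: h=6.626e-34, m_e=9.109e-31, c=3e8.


Compton wavelength: h/(m_e*c) = 2.4247e-12 m
d_lambda = 2.4247e-12 * (1 - cos(139.5 deg))
= 2.4247e-12 * 1.760406
= 4.2685e-12 m = 0.004268 nm
lambda' = 0.07 + 0.004268
= 0.074268 nm

0.074268


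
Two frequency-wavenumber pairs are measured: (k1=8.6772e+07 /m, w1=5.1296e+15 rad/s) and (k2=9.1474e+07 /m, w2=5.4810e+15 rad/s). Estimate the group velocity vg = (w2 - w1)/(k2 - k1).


vg = (w2 - w1) / (k2 - k1)
= (5.4810e+15 - 5.1296e+15) / (9.1474e+07 - 8.6772e+07)
= 3.5140e+14 / 4.7020e+06
= 7.4734e+07 m/s

7.4734e+07


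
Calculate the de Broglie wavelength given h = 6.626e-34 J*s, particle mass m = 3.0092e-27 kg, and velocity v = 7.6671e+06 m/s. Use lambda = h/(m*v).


lambda = h / (m * v)
= 6.626e-34 / (3.0092e-27 * 7.6671e+06)
= 6.626e-34 / 2.3072e-20
= 2.8719e-14 m

2.8719e-14


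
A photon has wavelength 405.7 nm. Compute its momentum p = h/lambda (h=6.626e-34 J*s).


p = h / lambda
= 6.626e-34 / (405.7e-9)
= 6.626e-34 / 4.0570e-07
= 1.6332e-27 kg*m/s

1.6332e-27


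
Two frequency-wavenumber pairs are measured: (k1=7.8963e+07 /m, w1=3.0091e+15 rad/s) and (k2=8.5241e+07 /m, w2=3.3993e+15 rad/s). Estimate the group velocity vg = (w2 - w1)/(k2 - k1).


vg = (w2 - w1) / (k2 - k1)
= (3.3993e+15 - 3.0091e+15) / (8.5241e+07 - 7.8963e+07)
= 3.9020e+14 / 6.2780e+06
= 6.2154e+07 m/s

6.2154e+07


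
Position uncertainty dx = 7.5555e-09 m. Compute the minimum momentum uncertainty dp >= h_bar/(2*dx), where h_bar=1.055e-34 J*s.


dp = h_bar / (2 * dx)
= 1.055e-34 / (2 * 7.5555e-09)
= 1.055e-34 / 1.5111e-08
= 6.9817e-27 kg*m/s

6.9817e-27


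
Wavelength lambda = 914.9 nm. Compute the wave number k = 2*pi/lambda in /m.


k = 2 * pi / lambda
= 6.2832 / (914.9e-9)
= 6.2832 / 9.1490e-07
= 6.8676e+06 /m

6.8676e+06


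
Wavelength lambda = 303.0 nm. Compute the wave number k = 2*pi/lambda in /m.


k = 2 * pi / lambda
= 6.2832 / (303.0e-9)
= 6.2832 / 3.0300e-07
= 2.0737e+07 /m

2.0737e+07


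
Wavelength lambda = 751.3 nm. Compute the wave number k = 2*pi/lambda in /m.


k = 2 * pi / lambda
= 6.2832 / (751.3e-9)
= 6.2832 / 7.5130e-07
= 8.3631e+06 /m

8.3631e+06


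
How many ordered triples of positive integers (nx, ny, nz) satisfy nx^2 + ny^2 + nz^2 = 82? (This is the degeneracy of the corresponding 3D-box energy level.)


Enumerate all (nx, ny, nz) with nx^2 + ny^2 + nz^2 = 82:
(3,3,8)
(3,8,3)
(8,3,3)
Total degeneracy = 3

3


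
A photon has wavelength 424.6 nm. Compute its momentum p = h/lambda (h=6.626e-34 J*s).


p = h / lambda
= 6.626e-34 / (424.6e-9)
= 6.626e-34 / 4.2460e-07
= 1.5605e-27 kg*m/s

1.5605e-27


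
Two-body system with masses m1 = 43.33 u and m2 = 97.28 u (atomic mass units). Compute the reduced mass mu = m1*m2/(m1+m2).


mu = m1 * m2 / (m1 + m2)
= 43.33 * 97.28 / (43.33 + 97.28)
= 4215.1424 / 140.61
= 29.9775 u

29.9775


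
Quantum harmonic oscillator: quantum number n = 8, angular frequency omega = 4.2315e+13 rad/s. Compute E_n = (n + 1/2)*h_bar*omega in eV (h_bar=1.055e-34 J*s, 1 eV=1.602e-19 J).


E = (n + 1/2) * h_bar * omega
= (8 + 0.5) * 1.055e-34 * 4.2315e+13
= 8.5 * 4.4642e-21
= 3.7946e-20 J
= 0.2369 eV

0.2369


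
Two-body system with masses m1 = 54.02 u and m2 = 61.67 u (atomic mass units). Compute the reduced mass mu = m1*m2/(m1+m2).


mu = m1 * m2 / (m1 + m2)
= 54.02 * 61.67 / (54.02 + 61.67)
= 3331.4134 / 115.69
= 28.796 u

28.796


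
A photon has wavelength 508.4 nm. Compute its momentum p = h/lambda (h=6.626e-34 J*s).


p = h / lambda
= 6.626e-34 / (508.4e-9)
= 6.626e-34 / 5.0840e-07
= 1.3033e-27 kg*m/s

1.3033e-27


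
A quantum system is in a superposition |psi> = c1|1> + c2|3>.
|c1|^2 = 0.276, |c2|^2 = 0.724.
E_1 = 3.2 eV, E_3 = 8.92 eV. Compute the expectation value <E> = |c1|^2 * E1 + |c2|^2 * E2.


<E> = |c1|^2 * E1 + |c2|^2 * E2
= 0.276 * 3.2 + 0.724 * 8.92
= 0.8832 + 6.4581
= 7.3413 eV

7.3413


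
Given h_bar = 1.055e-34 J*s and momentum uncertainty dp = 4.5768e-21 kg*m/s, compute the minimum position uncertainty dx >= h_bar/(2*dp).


dx = h_bar / (2 * dp)
= 1.055e-34 / (2 * 4.5768e-21)
= 1.055e-34 / 9.1536e-21
= 1.1526e-14 m

1.1526e-14


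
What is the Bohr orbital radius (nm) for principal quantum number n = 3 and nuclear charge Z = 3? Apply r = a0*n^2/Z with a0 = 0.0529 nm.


r = a0 * n^2 / Z
= 0.0529 * 3^2 / 3
= 0.0529 * 9 / 3
= 0.1587 nm

0.1587


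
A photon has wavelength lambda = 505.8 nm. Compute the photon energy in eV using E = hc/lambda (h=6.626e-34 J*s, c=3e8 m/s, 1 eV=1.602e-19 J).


E = hc / lambda
= (6.626e-34)(3e8) / (505.8e-9)
= 1.9878e-25 / 5.0580e-07
= 3.9300e-19 J
Converting to eV: 3.9300e-19 / 1.602e-19
= 2.4532 eV

2.4532


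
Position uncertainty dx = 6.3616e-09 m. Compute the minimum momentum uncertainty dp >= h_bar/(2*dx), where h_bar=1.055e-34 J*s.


dp = h_bar / (2 * dx)
= 1.055e-34 / (2 * 6.3616e-09)
= 1.055e-34 / 1.2723e-08
= 8.2919e-27 kg*m/s

8.2919e-27


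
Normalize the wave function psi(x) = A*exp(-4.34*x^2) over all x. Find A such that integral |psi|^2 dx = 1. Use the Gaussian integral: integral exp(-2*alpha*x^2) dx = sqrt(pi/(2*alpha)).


integral |psi|^2 dx = A^2 * sqrt(pi/(2*alpha)) = 1
A^2 = sqrt(2*alpha/pi)
= sqrt(2 * 4.34 / pi)
= 1.662206
A = sqrt(1.662206)
= 1.2893

1.2893


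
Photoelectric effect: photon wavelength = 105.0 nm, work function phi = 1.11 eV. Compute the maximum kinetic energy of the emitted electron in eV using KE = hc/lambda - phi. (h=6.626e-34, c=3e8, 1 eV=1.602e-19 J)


E_photon = hc / lambda
= (6.626e-34)(3e8) / (105.0e-9)
= 1.8931e-18 J
= 11.8174 eV
KE = E_photon - phi
= 11.8174 - 1.11
= 10.7074 eV

10.7074


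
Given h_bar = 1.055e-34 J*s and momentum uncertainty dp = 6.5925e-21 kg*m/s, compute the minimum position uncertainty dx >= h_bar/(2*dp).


dx = h_bar / (2 * dp)
= 1.055e-34 / (2 * 6.5925e-21)
= 1.055e-34 / 1.3185e-20
= 8.0015e-15 m

8.0015e-15


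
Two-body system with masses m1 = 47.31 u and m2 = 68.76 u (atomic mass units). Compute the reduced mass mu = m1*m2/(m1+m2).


mu = m1 * m2 / (m1 + m2)
= 47.31 * 68.76 / (47.31 + 68.76)
= 3253.0356 / 116.07
= 28.0265 u

28.0265


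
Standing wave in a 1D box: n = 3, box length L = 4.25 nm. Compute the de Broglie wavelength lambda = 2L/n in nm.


lambda = 2L / n
= 2 * 4.25 / 3
= 8.5 / 3
= 2.8333 nm

2.8333


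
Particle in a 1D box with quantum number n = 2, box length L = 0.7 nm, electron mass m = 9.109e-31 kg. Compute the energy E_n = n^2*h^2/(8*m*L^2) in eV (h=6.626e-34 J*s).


E = n^2 * h^2 / (8 * m * L^2)
= 2^2 * (6.626e-34)^2 / (8 * 9.109e-31 * (0.7e-9)^2)
= 4 * 4.3904e-67 / (8 * 9.109e-31 * 4.9000e-19)
= 4.9182e-19 J
= 3.07 eV

3.07


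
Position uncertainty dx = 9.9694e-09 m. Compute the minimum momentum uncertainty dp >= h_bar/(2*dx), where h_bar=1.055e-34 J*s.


dp = h_bar / (2 * dx)
= 1.055e-34 / (2 * 9.9694e-09)
= 1.055e-34 / 1.9939e-08
= 5.2912e-27 kg*m/s

5.2912e-27


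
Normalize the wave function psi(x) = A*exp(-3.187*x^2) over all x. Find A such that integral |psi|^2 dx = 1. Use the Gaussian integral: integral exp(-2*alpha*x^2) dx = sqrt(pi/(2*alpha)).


integral |psi|^2 dx = A^2 * sqrt(pi/(2*alpha)) = 1
A^2 = sqrt(2*alpha/pi)
= sqrt(2 * 3.187 / pi)
= 1.424397
A = sqrt(1.424397)
= 1.1935

1.1935


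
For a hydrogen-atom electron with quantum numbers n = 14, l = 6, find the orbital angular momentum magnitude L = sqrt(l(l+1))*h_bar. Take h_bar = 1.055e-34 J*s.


L = sqrt(l*(l+1)) * h_bar
= sqrt(6 * 7) * 1.055e-34
= sqrt(42) * 1.055e-34
= 6.4807 * 1.055e-34
= 6.8372e-34 J*s

6.8372e-34


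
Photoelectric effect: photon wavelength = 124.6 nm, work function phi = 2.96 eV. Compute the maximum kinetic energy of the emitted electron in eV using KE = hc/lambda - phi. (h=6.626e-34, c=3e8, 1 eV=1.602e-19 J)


E_photon = hc / lambda
= (6.626e-34)(3e8) / (124.6e-9)
= 1.5953e-18 J
= 9.9585 eV
KE = E_photon - phi
= 9.9585 - 2.96
= 6.9985 eV

6.9985


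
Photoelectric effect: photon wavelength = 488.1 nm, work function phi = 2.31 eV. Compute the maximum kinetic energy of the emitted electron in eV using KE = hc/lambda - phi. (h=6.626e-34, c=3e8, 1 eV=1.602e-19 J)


E_photon = hc / lambda
= (6.626e-34)(3e8) / (488.1e-9)
= 4.0725e-19 J
= 2.5422 eV
KE = E_photon - phi
= 2.5422 - 2.31
= 0.2322 eV

0.2322


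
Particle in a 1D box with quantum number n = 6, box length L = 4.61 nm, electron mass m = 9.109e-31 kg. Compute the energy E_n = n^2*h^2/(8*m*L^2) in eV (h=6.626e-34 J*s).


E = n^2 * h^2 / (8 * m * L^2)
= 6^2 * (6.626e-34)^2 / (8 * 9.109e-31 * (4.61e-9)^2)
= 36 * 4.3904e-67 / (8 * 9.109e-31 * 2.1252e-17)
= 1.0206e-19 J
= 0.6371 eV

0.6371


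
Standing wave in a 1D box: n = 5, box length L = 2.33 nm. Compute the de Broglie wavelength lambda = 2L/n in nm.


lambda = 2L / n
= 2 * 2.33 / 5
= 4.66 / 5
= 0.932 nm

0.932


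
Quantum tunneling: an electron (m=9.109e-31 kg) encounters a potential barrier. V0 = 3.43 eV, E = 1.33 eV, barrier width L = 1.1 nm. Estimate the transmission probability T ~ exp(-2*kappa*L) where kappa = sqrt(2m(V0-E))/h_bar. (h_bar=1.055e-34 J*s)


V0 - E = 2.1 eV = 3.3642e-19 J
kappa = sqrt(2 * m * (V0-E)) / h_bar
= sqrt(2 * 9.109e-31 * 3.3642e-19) / 1.055e-34
= 7.4206e+09 /m
2*kappa*L = 2 * 7.4206e+09 * 1.1e-9
= 16.3253
T = exp(-16.3253) = 8.128443e-08

8.128443e-08


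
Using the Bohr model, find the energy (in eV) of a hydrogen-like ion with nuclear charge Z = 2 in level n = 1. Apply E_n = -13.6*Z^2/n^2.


E_n = -13.6 * Z^2 / n^2
= -13.6 * 2^2 / 1^2
= -13.6 * 4 / 1
= -54.4 eV

-54.4


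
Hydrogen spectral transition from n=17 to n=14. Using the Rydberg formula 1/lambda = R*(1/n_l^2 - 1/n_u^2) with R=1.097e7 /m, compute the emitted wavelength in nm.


1/lambda = R * (1/n_l^2 - 1/n_u^2)
= 1.097e7 * (1/14^2 - 1/17^2)
= 1.097e7 * (0.005102 - 0.00346)
= 1.097e7 * 0.001642
= 1.8011e+04 /m
lambda = 1 / 1.8011e+04 = 55521.9024 nm

55521.9024


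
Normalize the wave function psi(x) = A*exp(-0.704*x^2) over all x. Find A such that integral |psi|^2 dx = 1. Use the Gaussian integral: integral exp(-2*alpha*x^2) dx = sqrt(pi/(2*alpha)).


integral |psi|^2 dx = A^2 * sqrt(pi/(2*alpha)) = 1
A^2 = sqrt(2*alpha/pi)
= sqrt(2 * 0.704 / pi)
= 0.669463
A = sqrt(0.669463)
= 0.8182

0.8182


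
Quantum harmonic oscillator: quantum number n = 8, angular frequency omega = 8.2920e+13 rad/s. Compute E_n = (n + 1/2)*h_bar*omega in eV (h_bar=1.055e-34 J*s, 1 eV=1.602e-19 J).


E = (n + 1/2) * h_bar * omega
= (8 + 0.5) * 1.055e-34 * 8.2920e+13
= 8.5 * 8.7481e-21
= 7.4359e-20 J
= 0.4642 eV

0.4642


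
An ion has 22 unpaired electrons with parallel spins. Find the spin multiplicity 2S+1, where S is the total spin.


Total spin S = N * (1/2) = 22 * 0.5 = 11.0
Spin multiplicity = 2S + 1
= 2 * 11.0 + 1
= 23

23


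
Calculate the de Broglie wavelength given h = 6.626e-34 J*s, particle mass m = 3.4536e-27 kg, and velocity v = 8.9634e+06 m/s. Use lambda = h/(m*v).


lambda = h / (m * v)
= 6.626e-34 / (3.4536e-27 * 8.9634e+06)
= 6.626e-34 / 3.0956e-20
= 2.1405e-14 m

2.1405e-14


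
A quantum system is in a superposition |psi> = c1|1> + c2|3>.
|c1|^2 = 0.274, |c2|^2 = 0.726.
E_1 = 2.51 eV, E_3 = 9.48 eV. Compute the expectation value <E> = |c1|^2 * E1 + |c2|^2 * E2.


<E> = |c1|^2 * E1 + |c2|^2 * E2
= 0.274 * 2.51 + 0.726 * 9.48
= 0.6877 + 6.8825
= 7.5702 eV

7.5702


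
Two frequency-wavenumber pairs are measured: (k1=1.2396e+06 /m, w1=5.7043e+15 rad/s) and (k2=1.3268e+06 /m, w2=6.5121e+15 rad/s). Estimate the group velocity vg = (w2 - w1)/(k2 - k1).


vg = (w2 - w1) / (k2 - k1)
= (6.5121e+15 - 5.7043e+15) / (1.3268e+06 - 1.2396e+06)
= 8.0780e+14 / 8.7200e+04
= 9.2638e+09 m/s

9.2638e+09


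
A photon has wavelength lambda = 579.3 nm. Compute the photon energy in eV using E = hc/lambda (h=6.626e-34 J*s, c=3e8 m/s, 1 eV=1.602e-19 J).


E = hc / lambda
= (6.626e-34)(3e8) / (579.3e-9)
= 1.9878e-25 / 5.7930e-07
= 3.4314e-19 J
Converting to eV: 3.4314e-19 / 1.602e-19
= 2.1419 eV

2.1419


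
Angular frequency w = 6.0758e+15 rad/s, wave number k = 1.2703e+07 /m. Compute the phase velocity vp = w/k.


vp = w / k
= 6.0758e+15 / 1.2703e+07
= 4.7830e+08 m/s

4.7830e+08


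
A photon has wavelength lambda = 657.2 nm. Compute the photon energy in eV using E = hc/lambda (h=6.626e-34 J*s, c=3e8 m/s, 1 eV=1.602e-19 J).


E = hc / lambda
= (6.626e-34)(3e8) / (657.2e-9)
= 1.9878e-25 / 6.5720e-07
= 3.0247e-19 J
Converting to eV: 3.0247e-19 / 1.602e-19
= 1.888 eV

1.888


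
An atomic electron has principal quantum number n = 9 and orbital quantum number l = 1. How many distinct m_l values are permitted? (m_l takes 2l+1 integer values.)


m_l ranges from -l to +l in integer steps
So m_l goes from -1 to +1
Count = 2l + 1 = 2*1 + 1
= 3

3


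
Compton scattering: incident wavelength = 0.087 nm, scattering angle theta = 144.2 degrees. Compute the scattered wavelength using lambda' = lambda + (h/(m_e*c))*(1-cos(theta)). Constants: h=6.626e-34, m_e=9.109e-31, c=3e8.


Compton wavelength: h/(m_e*c) = 2.4247e-12 m
d_lambda = 2.4247e-12 * (1 - cos(144.2 deg))
= 2.4247e-12 * 1.811064
= 4.3913e-12 m = 0.004391 nm
lambda' = 0.087 + 0.004391
= 0.091391 nm

0.091391


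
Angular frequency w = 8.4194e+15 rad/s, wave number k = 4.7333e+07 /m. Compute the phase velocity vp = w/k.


vp = w / k
= 8.4194e+15 / 4.7333e+07
= 1.7788e+08 m/s

1.7788e+08


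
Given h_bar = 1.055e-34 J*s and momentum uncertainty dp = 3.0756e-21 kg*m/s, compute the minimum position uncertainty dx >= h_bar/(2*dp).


dx = h_bar / (2 * dp)
= 1.055e-34 / (2 * 3.0756e-21)
= 1.055e-34 / 6.1512e-21
= 1.7151e-14 m

1.7151e-14


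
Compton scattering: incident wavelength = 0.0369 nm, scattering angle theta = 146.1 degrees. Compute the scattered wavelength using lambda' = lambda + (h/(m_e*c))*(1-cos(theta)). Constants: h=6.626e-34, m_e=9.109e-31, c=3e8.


Compton wavelength: h/(m_e*c) = 2.4247e-12 m
d_lambda = 2.4247e-12 * (1 - cos(146.1 deg))
= 2.4247e-12 * 1.830012
= 4.4372e-12 m = 0.004437 nm
lambda' = 0.0369 + 0.004437
= 0.041337 nm

0.041337


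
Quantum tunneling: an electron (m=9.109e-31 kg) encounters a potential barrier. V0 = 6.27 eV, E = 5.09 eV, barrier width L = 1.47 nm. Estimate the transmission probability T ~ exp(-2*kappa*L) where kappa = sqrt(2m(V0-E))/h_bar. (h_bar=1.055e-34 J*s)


V0 - E = 1.18 eV = 1.8904e-19 J
kappa = sqrt(2 * m * (V0-E)) / h_bar
= sqrt(2 * 9.109e-31 * 1.8904e-19) / 1.055e-34
= 5.5625e+09 /m
2*kappa*L = 2 * 5.5625e+09 * 1.47e-9
= 16.3538
T = exp(-16.3538) = 7.900500e-08

7.900500e-08


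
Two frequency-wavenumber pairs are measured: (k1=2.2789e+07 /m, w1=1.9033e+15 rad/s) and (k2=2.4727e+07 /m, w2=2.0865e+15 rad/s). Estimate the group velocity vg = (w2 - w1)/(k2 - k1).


vg = (w2 - w1) / (k2 - k1)
= (2.0865e+15 - 1.9033e+15) / (2.4727e+07 - 2.2789e+07)
= 1.8320e+14 / 1.9380e+06
= 9.4530e+07 m/s

9.4530e+07


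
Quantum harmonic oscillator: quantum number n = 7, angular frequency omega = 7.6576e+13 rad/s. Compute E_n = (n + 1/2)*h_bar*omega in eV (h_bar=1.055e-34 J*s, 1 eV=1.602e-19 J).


E = (n + 1/2) * h_bar * omega
= (7 + 0.5) * 1.055e-34 * 7.6576e+13
= 7.5 * 8.0788e-21
= 6.0591e-20 J
= 0.3782 eV

0.3782


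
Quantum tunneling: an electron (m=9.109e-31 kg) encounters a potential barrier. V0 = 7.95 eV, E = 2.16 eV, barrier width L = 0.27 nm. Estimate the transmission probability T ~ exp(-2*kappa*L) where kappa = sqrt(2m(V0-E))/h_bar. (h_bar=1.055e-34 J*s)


V0 - E = 5.79 eV = 9.2756e-19 J
kappa = sqrt(2 * m * (V0-E)) / h_bar
= sqrt(2 * 9.109e-31 * 9.2756e-19) / 1.055e-34
= 1.2322e+10 /m
2*kappa*L = 2 * 1.2322e+10 * 0.27e-9
= 6.6537
T = exp(-6.6537) = 1.289263e-03

1.289263e-03


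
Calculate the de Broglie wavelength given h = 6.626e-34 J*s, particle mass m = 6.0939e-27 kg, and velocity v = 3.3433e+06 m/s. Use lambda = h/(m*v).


lambda = h / (m * v)
= 6.626e-34 / (6.0939e-27 * 3.3433e+06)
= 6.626e-34 / 2.0374e-20
= 3.2522e-14 m

3.2522e-14


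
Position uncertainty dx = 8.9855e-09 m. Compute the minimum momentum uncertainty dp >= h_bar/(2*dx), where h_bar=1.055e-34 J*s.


dp = h_bar / (2 * dx)
= 1.055e-34 / (2 * 8.9855e-09)
= 1.055e-34 / 1.7971e-08
= 5.8706e-27 kg*m/s

5.8706e-27


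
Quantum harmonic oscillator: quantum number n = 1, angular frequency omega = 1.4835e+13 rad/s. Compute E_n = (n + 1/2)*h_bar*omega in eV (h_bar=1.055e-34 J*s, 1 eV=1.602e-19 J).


E = (n + 1/2) * h_bar * omega
= (1 + 0.5) * 1.055e-34 * 1.4835e+13
= 1.5 * 1.5651e-21
= 2.3476e-21 J
= 0.0147 eV

0.0147


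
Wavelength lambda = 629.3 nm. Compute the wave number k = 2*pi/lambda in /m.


k = 2 * pi / lambda
= 6.2832 / (629.3e-9)
= 6.2832 / 6.2930e-07
= 9.9844e+06 /m

9.9844e+06


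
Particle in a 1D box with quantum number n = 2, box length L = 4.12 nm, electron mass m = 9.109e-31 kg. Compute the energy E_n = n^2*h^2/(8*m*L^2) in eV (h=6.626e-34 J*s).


E = n^2 * h^2 / (8 * m * L^2)
= 2^2 * (6.626e-34)^2 / (8 * 9.109e-31 * (4.12e-9)^2)
= 4 * 4.3904e-67 / (8 * 9.109e-31 * 1.6974e-17)
= 1.4197e-20 J
= 0.0886 eV

0.0886


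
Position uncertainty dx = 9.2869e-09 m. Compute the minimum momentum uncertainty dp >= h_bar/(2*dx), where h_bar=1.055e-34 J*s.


dp = h_bar / (2 * dx)
= 1.055e-34 / (2 * 9.2869e-09)
= 1.055e-34 / 1.8574e-08
= 5.6800e-27 kg*m/s

5.6800e-27


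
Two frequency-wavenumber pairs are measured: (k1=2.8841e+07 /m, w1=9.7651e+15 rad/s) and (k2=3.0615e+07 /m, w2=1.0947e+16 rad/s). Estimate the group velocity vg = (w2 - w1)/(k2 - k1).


vg = (w2 - w1) / (k2 - k1)
= (1.0947e+16 - 9.7651e+15) / (3.0615e+07 - 2.8841e+07)
= 1.1819e+15 / 1.7740e+06
= 6.6623e+08 m/s

6.6623e+08


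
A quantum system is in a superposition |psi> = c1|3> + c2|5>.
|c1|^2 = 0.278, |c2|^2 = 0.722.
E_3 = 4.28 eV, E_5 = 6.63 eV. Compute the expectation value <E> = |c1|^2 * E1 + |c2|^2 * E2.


<E> = |c1|^2 * E1 + |c2|^2 * E2
= 0.278 * 4.28 + 0.722 * 6.63
= 1.1898 + 4.7869
= 5.9767 eV

5.9767


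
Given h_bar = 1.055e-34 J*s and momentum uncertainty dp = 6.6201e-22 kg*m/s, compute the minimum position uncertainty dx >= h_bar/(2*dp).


dx = h_bar / (2 * dp)
= 1.055e-34 / (2 * 6.6201e-22)
= 1.055e-34 / 1.3240e-21
= 7.9682e-14 m

7.9682e-14


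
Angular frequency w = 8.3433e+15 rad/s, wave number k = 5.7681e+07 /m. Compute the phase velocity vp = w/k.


vp = w / k
= 8.3433e+15 / 5.7681e+07
= 1.4465e+08 m/s

1.4465e+08


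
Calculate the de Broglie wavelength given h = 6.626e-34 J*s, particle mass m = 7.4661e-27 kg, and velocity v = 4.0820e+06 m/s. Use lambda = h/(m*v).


lambda = h / (m * v)
= 6.626e-34 / (7.4661e-27 * 4.0820e+06)
= 6.626e-34 / 3.0477e-20
= 2.1741e-14 m

2.1741e-14


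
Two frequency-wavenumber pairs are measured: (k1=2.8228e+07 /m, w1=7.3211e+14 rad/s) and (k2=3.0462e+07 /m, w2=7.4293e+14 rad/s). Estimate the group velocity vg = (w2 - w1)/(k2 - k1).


vg = (w2 - w1) / (k2 - k1)
= (7.4293e+14 - 7.3211e+14) / (3.0462e+07 - 2.8228e+07)
= 1.0820e+13 / 2.2340e+06
= 4.8433e+06 m/s

4.8433e+06


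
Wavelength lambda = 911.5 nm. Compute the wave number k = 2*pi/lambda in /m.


k = 2 * pi / lambda
= 6.2832 / (911.5e-9)
= 6.2832 / 9.1150e-07
= 6.8932e+06 /m

6.8932e+06


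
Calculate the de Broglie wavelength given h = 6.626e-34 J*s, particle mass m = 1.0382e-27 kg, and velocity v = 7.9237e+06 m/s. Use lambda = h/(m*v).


lambda = h / (m * v)
= 6.626e-34 / (1.0382e-27 * 7.9237e+06)
= 6.626e-34 / 8.2264e-21
= 8.0546e-14 m

8.0546e-14


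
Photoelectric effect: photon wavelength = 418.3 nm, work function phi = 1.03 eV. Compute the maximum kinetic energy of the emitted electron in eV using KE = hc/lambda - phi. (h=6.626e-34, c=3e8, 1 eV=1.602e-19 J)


E_photon = hc / lambda
= (6.626e-34)(3e8) / (418.3e-9)
= 4.7521e-19 J
= 2.9663 eV
KE = E_photon - phi
= 2.9663 - 1.03
= 1.9363 eV

1.9363


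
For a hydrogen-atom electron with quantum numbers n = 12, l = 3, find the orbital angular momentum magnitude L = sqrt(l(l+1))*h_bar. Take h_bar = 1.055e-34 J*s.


L = sqrt(l*(l+1)) * h_bar
= sqrt(3 * 4) * 1.055e-34
= sqrt(12) * 1.055e-34
= 3.4641 * 1.055e-34
= 3.6546e-34 J*s

3.6546e-34


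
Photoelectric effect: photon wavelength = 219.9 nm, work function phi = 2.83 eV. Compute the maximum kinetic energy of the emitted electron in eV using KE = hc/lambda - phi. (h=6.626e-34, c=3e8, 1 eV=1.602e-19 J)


E_photon = hc / lambda
= (6.626e-34)(3e8) / (219.9e-9)
= 9.0396e-19 J
= 5.6427 eV
KE = E_photon - phi
= 5.6427 - 2.83
= 2.8127 eV

2.8127


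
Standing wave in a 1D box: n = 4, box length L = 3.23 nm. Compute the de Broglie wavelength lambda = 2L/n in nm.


lambda = 2L / n
= 2 * 3.23 / 4
= 6.46 / 4
= 1.615 nm

1.615


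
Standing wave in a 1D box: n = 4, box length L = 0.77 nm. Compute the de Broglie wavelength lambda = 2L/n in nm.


lambda = 2L / n
= 2 * 0.77 / 4
= 1.54 / 4
= 0.385 nm

0.385


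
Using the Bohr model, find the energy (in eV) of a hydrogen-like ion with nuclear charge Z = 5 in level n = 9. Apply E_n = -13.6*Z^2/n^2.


E_n = -13.6 * Z^2 / n^2
= -13.6 * 5^2 / 9^2
= -13.6 * 25 / 81
= -4.1975 eV

-4.1975


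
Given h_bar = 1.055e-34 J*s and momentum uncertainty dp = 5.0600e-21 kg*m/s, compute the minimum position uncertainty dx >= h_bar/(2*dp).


dx = h_bar / (2 * dp)
= 1.055e-34 / (2 * 5.0600e-21)
= 1.055e-34 / 1.0120e-20
= 1.0425e-14 m

1.0425e-14


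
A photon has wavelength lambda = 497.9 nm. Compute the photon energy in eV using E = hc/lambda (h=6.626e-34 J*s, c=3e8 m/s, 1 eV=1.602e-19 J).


E = hc / lambda
= (6.626e-34)(3e8) / (497.9e-9)
= 1.9878e-25 / 4.9790e-07
= 3.9924e-19 J
Converting to eV: 3.9924e-19 / 1.602e-19
= 2.4921 eV

2.4921


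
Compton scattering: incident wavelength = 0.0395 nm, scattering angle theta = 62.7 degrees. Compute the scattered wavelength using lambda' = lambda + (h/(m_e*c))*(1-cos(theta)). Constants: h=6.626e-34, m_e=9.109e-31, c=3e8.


Compton wavelength: h/(m_e*c) = 2.4247e-12 m
d_lambda = 2.4247e-12 * (1 - cos(62.7 deg))
= 2.4247e-12 * 0.54135
= 1.3126e-12 m = 0.001313 nm
lambda' = 0.0395 + 0.001313
= 0.040813 nm

0.040813


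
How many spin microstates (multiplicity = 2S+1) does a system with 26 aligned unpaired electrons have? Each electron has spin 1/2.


Total spin S = N * (1/2) = 26 * 0.5 = 13.0
Spin multiplicity = 2S + 1
= 2 * 13.0 + 1
= 27

27


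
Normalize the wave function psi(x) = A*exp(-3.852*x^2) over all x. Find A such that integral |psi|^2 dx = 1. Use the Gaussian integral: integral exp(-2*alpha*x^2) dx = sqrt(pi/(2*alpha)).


integral |psi|^2 dx = A^2 * sqrt(pi/(2*alpha)) = 1
A^2 = sqrt(2*alpha/pi)
= sqrt(2 * 3.852 / pi)
= 1.565969
A = sqrt(1.565969)
= 1.2514

1.2514


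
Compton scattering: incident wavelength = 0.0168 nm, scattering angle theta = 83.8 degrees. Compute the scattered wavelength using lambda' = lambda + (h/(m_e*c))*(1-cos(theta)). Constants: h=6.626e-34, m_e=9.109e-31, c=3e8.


Compton wavelength: h/(m_e*c) = 2.4247e-12 m
d_lambda = 2.4247e-12 * (1 - cos(83.8 deg))
= 2.4247e-12 * 0.892001
= 2.1628e-12 m = 0.002163 nm
lambda' = 0.0168 + 0.002163
= 0.018963 nm

0.018963


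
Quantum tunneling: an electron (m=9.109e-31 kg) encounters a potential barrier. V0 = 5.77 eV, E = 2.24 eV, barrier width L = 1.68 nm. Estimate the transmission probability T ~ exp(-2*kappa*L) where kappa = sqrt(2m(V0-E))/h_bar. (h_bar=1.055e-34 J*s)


V0 - E = 3.53 eV = 5.6551e-19 J
kappa = sqrt(2 * m * (V0-E)) / h_bar
= sqrt(2 * 9.109e-31 * 5.6551e-19) / 1.055e-34
= 9.6209e+09 /m
2*kappa*L = 2 * 9.6209e+09 * 1.68e-9
= 32.3263
T = exp(-32.3263) = 9.138471e-15

9.138471e-15


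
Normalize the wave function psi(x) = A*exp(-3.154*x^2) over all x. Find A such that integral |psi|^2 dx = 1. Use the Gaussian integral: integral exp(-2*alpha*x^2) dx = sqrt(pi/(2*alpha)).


integral |psi|^2 dx = A^2 * sqrt(pi/(2*alpha)) = 1
A^2 = sqrt(2*alpha/pi)
= sqrt(2 * 3.154 / pi)
= 1.417003
A = sqrt(1.417003)
= 1.1904

1.1904


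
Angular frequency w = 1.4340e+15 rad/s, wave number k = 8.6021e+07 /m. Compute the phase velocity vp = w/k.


vp = w / k
= 1.4340e+15 / 8.6021e+07
= 1.6670e+07 m/s

1.6670e+07


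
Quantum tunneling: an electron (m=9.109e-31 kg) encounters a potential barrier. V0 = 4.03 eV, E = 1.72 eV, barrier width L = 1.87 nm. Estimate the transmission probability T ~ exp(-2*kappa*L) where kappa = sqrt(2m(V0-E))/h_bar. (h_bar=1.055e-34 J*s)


V0 - E = 2.31 eV = 3.7006e-19 J
kappa = sqrt(2 * m * (V0-E)) / h_bar
= sqrt(2 * 9.109e-31 * 3.7006e-19) / 1.055e-34
= 7.7828e+09 /m
2*kappa*L = 2 * 7.7828e+09 * 1.87e-9
= 29.1076
T = exp(-29.1076) = 2.284126e-13

2.284126e-13


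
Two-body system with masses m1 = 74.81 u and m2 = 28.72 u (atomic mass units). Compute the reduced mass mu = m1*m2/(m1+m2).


mu = m1 * m2 / (m1 + m2)
= 74.81 * 28.72 / (74.81 + 28.72)
= 2148.5432 / 103.53
= 20.7529 u

20.7529


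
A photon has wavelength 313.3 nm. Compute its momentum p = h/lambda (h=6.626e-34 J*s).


p = h / lambda
= 6.626e-34 / (313.3e-9)
= 6.626e-34 / 3.1330e-07
= 2.1149e-27 kg*m/s

2.1149e-27


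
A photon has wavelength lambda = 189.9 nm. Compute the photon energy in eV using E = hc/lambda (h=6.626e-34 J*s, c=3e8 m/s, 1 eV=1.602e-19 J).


E = hc / lambda
= (6.626e-34)(3e8) / (189.9e-9)
= 1.9878e-25 / 1.8990e-07
= 1.0468e-18 J
Converting to eV: 1.0468e-18 / 1.602e-19
= 6.5341 eV

6.5341


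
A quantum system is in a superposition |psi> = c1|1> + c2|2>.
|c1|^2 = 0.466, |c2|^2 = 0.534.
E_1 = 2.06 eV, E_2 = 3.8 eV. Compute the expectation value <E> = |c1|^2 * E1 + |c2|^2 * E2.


<E> = |c1|^2 * E1 + |c2|^2 * E2
= 0.466 * 2.06 + 0.534 * 3.8
= 0.96 + 2.0292
= 2.9892 eV

2.9892


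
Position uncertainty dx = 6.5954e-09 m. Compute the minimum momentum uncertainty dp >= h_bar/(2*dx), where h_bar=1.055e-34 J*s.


dp = h_bar / (2 * dx)
= 1.055e-34 / (2 * 6.5954e-09)
= 1.055e-34 / 1.3191e-08
= 7.9980e-27 kg*m/s

7.9980e-27


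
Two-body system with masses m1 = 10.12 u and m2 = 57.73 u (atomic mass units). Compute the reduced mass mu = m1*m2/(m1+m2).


mu = m1 * m2 / (m1 + m2)
= 10.12 * 57.73 / (10.12 + 57.73)
= 584.2276 / 67.85
= 8.6106 u

8.6106


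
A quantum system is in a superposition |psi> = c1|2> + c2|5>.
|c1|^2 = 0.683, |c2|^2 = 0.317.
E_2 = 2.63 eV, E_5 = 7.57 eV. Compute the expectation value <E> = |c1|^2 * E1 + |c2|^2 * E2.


<E> = |c1|^2 * E1 + |c2|^2 * E2
= 0.683 * 2.63 + 0.317 * 7.57
= 1.7963 + 2.3997
= 4.196 eV

4.196


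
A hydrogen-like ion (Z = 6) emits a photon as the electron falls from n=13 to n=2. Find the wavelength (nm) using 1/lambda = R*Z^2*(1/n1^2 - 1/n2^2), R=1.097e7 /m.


1/lambda = R * Z^2 * (1/n1^2 - 1/n2^2)
= 1.097e7 * 6^2 * (1/2^2 - 1/13^2)
= 1.097e7 * 36 * (0.25 - 0.005917)
= 9.6393e+07 /m
lambda = 1 / 9.6393e+07
= 10.3742 nm

10.3742


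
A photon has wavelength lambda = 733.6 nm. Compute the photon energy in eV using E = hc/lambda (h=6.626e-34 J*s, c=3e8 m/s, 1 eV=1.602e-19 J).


E = hc / lambda
= (6.626e-34)(3e8) / (733.6e-9)
= 1.9878e-25 / 7.3360e-07
= 2.7097e-19 J
Converting to eV: 2.7097e-19 / 1.602e-19
= 1.6914 eV

1.6914


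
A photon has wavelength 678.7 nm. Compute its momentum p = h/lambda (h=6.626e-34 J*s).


p = h / lambda
= 6.626e-34 / (678.7e-9)
= 6.626e-34 / 6.7870e-07
= 9.7628e-28 kg*m/s

9.7628e-28


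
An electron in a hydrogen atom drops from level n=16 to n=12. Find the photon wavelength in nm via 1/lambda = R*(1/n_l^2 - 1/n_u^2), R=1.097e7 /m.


1/lambda = R * (1/n_l^2 - 1/n_u^2)
= 1.097e7 * (1/12^2 - 1/16^2)
= 1.097e7 * (0.006944 - 0.003906)
= 1.097e7 * 0.003038
= 3.3329e+04 /m
lambda = 1 / 3.3329e+04 = 30003.9068 nm

30003.9068


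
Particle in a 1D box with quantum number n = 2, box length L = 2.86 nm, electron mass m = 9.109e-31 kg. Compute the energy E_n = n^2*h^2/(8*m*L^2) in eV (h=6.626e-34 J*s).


E = n^2 * h^2 / (8 * m * L^2)
= 2^2 * (6.626e-34)^2 / (8 * 9.109e-31 * (2.86e-9)^2)
= 4 * 4.3904e-67 / (8 * 9.109e-31 * 8.1796e-18)
= 2.9463e-20 J
= 0.1839 eV

0.1839


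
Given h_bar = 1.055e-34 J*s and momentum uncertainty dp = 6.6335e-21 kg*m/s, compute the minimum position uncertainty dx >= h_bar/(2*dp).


dx = h_bar / (2 * dp)
= 1.055e-34 / (2 * 6.6335e-21)
= 1.055e-34 / 1.3267e-20
= 7.9521e-15 m

7.9521e-15


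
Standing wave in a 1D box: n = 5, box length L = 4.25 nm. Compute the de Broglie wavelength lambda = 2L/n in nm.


lambda = 2L / n
= 2 * 4.25 / 5
= 8.5 / 5
= 1.7 nm

1.7


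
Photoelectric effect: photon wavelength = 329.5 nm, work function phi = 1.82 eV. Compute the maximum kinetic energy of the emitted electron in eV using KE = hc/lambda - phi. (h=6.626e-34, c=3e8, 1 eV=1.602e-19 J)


E_photon = hc / lambda
= (6.626e-34)(3e8) / (329.5e-9)
= 6.0328e-19 J
= 3.7658 eV
KE = E_photon - phi
= 3.7658 - 1.82
= 1.9458 eV

1.9458


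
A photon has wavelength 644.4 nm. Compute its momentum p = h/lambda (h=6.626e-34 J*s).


p = h / lambda
= 6.626e-34 / (644.4e-9)
= 6.626e-34 / 6.4440e-07
= 1.0282e-27 kg*m/s

1.0282e-27


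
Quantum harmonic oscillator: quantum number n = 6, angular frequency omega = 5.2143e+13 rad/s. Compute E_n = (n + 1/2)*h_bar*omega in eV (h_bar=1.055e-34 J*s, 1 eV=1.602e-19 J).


E = (n + 1/2) * h_bar * omega
= (6 + 0.5) * 1.055e-34 * 5.2143e+13
= 6.5 * 5.5011e-21
= 3.5757e-20 J
= 0.2232 eV

0.2232


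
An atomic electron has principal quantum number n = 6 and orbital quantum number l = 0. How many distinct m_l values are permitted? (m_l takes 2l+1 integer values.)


m_l ranges from -l to +l in integer steps
So m_l goes from -0 to +0
Count = 2l + 1 = 2*0 + 1
= 1

1


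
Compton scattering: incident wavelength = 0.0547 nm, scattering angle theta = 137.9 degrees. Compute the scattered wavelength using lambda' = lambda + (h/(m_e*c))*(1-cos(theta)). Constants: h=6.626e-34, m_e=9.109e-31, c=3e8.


Compton wavelength: h/(m_e*c) = 2.4247e-12 m
d_lambda = 2.4247e-12 * (1 - cos(137.9 deg))
= 2.4247e-12 * 1.741976
= 4.2238e-12 m = 0.004224 nm
lambda' = 0.0547 + 0.004224
= 0.058924 nm

0.058924


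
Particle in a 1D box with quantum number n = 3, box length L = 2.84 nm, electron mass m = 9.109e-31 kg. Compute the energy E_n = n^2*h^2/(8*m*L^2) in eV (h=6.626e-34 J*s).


E = n^2 * h^2 / (8 * m * L^2)
= 3^2 * (6.626e-34)^2 / (8 * 9.109e-31 * (2.84e-9)^2)
= 9 * 4.3904e-67 / (8 * 9.109e-31 * 8.0656e-18)
= 6.7228e-20 J
= 0.4196 eV

0.4196


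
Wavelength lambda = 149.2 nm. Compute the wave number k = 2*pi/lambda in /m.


k = 2 * pi / lambda
= 6.2832 / (149.2e-9)
= 6.2832 / 1.4920e-07
= 4.2113e+07 /m

4.2113e+07


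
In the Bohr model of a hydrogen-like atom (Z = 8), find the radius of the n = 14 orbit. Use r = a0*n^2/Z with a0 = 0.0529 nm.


r = a0 * n^2 / Z
= 0.0529 * 14^2 / 8
= 0.0529 * 196 / 8
= 1.2961 nm

1.2961


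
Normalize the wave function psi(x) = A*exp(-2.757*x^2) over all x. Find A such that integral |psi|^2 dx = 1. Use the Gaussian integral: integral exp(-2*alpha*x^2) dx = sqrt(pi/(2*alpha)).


integral |psi|^2 dx = A^2 * sqrt(pi/(2*alpha)) = 1
A^2 = sqrt(2*alpha/pi)
= sqrt(2 * 2.757 / pi)
= 1.324825
A = sqrt(1.324825)
= 1.151

1.151


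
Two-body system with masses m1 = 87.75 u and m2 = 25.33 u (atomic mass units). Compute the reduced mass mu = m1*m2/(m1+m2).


mu = m1 * m2 / (m1 + m2)
= 87.75 * 25.33 / (87.75 + 25.33)
= 2222.7075 / 113.08
= 19.6561 u

19.6561


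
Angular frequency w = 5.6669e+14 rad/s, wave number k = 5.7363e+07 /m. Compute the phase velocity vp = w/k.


vp = w / k
= 5.6669e+14 / 5.7363e+07
= 9.8790e+06 m/s

9.8790e+06


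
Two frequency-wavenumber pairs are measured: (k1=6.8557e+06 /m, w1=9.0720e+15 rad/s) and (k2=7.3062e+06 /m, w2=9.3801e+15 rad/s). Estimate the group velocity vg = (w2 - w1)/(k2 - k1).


vg = (w2 - w1) / (k2 - k1)
= (9.3801e+15 - 9.0720e+15) / (7.3062e+06 - 6.8557e+06)
= 3.0810e+14 / 4.5050e+05
= 6.8391e+08 m/s

6.8391e+08


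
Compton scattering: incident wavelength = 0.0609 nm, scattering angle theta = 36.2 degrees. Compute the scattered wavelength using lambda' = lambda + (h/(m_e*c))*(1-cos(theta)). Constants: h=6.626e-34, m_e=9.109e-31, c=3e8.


Compton wavelength: h/(m_e*c) = 2.4247e-12 m
d_lambda = 2.4247e-12 * (1 - cos(36.2 deg))
= 2.4247e-12 * 0.19304
= 4.6806e-13 m = 0.000468 nm
lambda' = 0.0609 + 0.000468
= 0.061368 nm

0.061368


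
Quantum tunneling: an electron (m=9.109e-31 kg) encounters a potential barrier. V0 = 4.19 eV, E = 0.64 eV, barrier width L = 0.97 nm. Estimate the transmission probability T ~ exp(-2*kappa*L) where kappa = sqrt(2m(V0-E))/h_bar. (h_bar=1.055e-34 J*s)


V0 - E = 3.55 eV = 5.6871e-19 J
kappa = sqrt(2 * m * (V0-E)) / h_bar
= sqrt(2 * 9.109e-31 * 5.6871e-19) / 1.055e-34
= 9.6481e+09 /m
2*kappa*L = 2 * 9.6481e+09 * 0.97e-9
= 18.7174
T = exp(-18.7174) = 7.432677e-09

7.432677e-09


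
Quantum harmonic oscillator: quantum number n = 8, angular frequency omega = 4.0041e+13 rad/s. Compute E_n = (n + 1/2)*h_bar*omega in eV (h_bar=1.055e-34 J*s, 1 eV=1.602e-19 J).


E = (n + 1/2) * h_bar * omega
= (8 + 0.5) * 1.055e-34 * 4.0041e+13
= 8.5 * 4.2243e-21
= 3.5907e-20 J
= 0.2241 eV

0.2241


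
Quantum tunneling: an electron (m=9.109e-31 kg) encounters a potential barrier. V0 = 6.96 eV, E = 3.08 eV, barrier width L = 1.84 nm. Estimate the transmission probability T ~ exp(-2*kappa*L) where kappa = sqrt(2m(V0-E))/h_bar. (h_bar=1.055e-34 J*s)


V0 - E = 3.88 eV = 6.2158e-19 J
kappa = sqrt(2 * m * (V0-E)) / h_bar
= sqrt(2 * 9.109e-31 * 6.2158e-19) / 1.055e-34
= 1.0087e+10 /m
2*kappa*L = 2 * 1.0087e+10 * 1.84e-9
= 37.1187
T = exp(-37.1187) = 7.577935e-17

7.577935e-17


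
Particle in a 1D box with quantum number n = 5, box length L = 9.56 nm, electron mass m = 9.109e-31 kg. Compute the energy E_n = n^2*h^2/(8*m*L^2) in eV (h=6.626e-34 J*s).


E = n^2 * h^2 / (8 * m * L^2)
= 5^2 * (6.626e-34)^2 / (8 * 9.109e-31 * (9.56e-9)^2)
= 25 * 4.3904e-67 / (8 * 9.109e-31 * 9.1394e-17)
= 1.6480e-20 J
= 0.1029 eV

0.1029


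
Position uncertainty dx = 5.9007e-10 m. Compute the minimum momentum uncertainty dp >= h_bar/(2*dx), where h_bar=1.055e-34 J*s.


dp = h_bar / (2 * dx)
= 1.055e-34 / (2 * 5.9007e-10)
= 1.055e-34 / 1.1801e-09
= 8.9396e-26 kg*m/s

8.9396e-26


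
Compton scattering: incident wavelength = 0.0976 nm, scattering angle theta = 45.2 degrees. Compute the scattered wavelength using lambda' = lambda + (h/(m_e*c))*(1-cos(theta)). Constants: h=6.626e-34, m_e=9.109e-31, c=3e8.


Compton wavelength: h/(m_e*c) = 2.4247e-12 m
d_lambda = 2.4247e-12 * (1 - cos(45.2 deg))
= 2.4247e-12 * 0.295366
= 7.1618e-13 m = 0.000716 nm
lambda' = 0.0976 + 0.000716
= 0.098316 nm

0.098316


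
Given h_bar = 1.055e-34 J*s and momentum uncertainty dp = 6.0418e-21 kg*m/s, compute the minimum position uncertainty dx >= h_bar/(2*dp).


dx = h_bar / (2 * dp)
= 1.055e-34 / (2 * 6.0418e-21)
= 1.055e-34 / 1.2084e-20
= 8.7308e-15 m

8.7308e-15


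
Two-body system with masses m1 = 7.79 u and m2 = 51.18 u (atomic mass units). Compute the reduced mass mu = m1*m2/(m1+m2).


mu = m1 * m2 / (m1 + m2)
= 7.79 * 51.18 / (7.79 + 51.18)
= 398.6922 / 58.97
= 6.7609 u

6.7609


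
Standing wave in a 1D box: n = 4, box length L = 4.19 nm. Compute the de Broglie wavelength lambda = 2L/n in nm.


lambda = 2L / n
= 2 * 4.19 / 4
= 8.38 / 4
= 2.095 nm

2.095


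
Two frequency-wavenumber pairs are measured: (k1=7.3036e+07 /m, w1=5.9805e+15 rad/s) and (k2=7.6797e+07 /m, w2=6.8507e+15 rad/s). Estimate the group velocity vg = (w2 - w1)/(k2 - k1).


vg = (w2 - w1) / (k2 - k1)
= (6.8507e+15 - 5.9805e+15) / (7.6797e+07 - 7.3036e+07)
= 8.7020e+14 / 3.7610e+06
= 2.3137e+08 m/s

2.3137e+08


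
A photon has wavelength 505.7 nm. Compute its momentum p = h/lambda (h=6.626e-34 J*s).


p = h / lambda
= 6.626e-34 / (505.7e-9)
= 6.626e-34 / 5.0570e-07
= 1.3103e-27 kg*m/s

1.3103e-27


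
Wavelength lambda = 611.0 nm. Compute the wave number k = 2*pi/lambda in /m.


k = 2 * pi / lambda
= 6.2832 / (611.0e-9)
= 6.2832 / 6.1100e-07
= 1.0283e+07 /m

1.0283e+07


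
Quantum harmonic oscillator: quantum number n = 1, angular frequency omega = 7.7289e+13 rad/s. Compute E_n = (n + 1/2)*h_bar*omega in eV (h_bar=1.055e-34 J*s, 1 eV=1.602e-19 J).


E = (n + 1/2) * h_bar * omega
= (1 + 0.5) * 1.055e-34 * 7.7289e+13
= 1.5 * 8.1540e-21
= 1.2231e-20 J
= 0.0763 eV

0.0763


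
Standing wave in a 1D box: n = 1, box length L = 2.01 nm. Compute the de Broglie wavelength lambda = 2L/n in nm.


lambda = 2L / n
= 2 * 2.01 / 1
= 4.02 / 1
= 4.02 nm

4.02


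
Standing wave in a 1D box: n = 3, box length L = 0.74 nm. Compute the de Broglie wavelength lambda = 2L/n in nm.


lambda = 2L / n
= 2 * 0.74 / 3
= 1.48 / 3
= 0.4933 nm

0.4933


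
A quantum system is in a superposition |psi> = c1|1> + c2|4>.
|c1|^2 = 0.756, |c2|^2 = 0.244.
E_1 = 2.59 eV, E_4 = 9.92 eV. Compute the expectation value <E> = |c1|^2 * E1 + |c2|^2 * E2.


<E> = |c1|^2 * E1 + |c2|^2 * E2
= 0.756 * 2.59 + 0.244 * 9.92
= 1.958 + 2.4205
= 4.3785 eV

4.3785


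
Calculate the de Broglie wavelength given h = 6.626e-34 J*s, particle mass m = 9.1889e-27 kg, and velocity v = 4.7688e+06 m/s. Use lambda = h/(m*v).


lambda = h / (m * v)
= 6.626e-34 / (9.1889e-27 * 4.7688e+06)
= 6.626e-34 / 4.3820e-20
= 1.5121e-14 m

1.5121e-14


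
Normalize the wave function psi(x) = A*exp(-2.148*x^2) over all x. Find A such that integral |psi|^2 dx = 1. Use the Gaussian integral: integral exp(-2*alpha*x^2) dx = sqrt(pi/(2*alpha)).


integral |psi|^2 dx = A^2 * sqrt(pi/(2*alpha)) = 1
A^2 = sqrt(2*alpha/pi)
= sqrt(2 * 2.148 / pi)
= 1.169384
A = sqrt(1.169384)
= 1.0814

1.0814
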